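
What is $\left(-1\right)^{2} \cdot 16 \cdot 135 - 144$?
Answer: $2016$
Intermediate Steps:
$\left(-1\right)^{2} \cdot 16 \cdot 135 - 144 = 1 \cdot 16 \cdot 135 - 144 = 16 \cdot 135 - 144 = 2160 - 144 = 2016$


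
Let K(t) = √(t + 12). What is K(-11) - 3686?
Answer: -3685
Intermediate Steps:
K(t) = √(12 + t)
K(-11) - 3686 = √(12 - 11) - 3686 = √1 - 3686 = 1 - 3686 = -3685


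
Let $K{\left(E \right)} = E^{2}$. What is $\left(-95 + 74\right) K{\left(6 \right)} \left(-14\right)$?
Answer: $10584$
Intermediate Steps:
$\left(-95 + 74\right) K{\left(6 \right)} \left(-14\right) = \left(-95 + 74\right) 6^{2} \left(-14\right) = - 21 \cdot 36 \left(-14\right) = \left(-21\right) \left(-504\right) = 10584$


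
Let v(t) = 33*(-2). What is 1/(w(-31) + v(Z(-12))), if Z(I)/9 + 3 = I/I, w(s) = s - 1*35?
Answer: -1/132 ≈ -0.0075758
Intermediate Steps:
w(s) = -35 + s (w(s) = s - 35 = -35 + s)
Z(I) = -18 (Z(I) = -27 + 9*(I/I) = -27 + 9*1 = -27 + 9 = -18)
v(t) = -66
1/(w(-31) + v(Z(-12))) = 1/((-35 - 31) - 66) = 1/(-66 - 66) = 1/(-132) = -1/132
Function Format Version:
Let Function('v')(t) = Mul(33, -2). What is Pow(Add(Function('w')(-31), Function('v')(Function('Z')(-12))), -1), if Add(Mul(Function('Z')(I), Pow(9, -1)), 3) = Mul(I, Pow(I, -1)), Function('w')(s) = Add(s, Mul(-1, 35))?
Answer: Rational(-1, 132) ≈ -0.0075758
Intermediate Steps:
Function('w')(s) = Add(-35, s) (Function('w')(s) = Add(s, -35) = Add(-35, s))
Function('Z')(I) = -18 (Function('Z')(I) = Add(-27, Mul(9, Mul(I, Pow(I, -1)))) = Add(-27, Mul(9, 1)) = Add(-27, 9) = -18)
Function('v')(t) = -66
Pow(Add(Function('w')(-31), Function('v')(Function('Z')(-12))), -1) = Pow(Add(Add(-35, -31), -66), -1) = Pow(Add(-66, -66), -1) = Pow(-132, -1) = Rational(-1, 132)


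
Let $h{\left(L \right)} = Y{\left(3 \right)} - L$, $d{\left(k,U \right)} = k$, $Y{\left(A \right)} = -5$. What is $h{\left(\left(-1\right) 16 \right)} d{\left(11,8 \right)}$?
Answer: $121$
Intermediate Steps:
$h{\left(L \right)} = -5 - L$
$h{\left(\left(-1\right) 16 \right)} d{\left(11,8 \right)} = \left(-5 - \left(-1\right) 16\right) 11 = \left(-5 - -16\right) 11 = \left(-5 + 16\right) 11 = 11 \cdot 11 = 121$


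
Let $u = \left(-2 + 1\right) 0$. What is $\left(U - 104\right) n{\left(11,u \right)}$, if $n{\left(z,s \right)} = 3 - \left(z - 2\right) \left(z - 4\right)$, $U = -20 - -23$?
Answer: $6060$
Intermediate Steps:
$u = 0$ ($u = \left(-1\right) 0 = 0$)
$U = 3$ ($U = -20 + 23 = 3$)
$n{\left(z,s \right)} = 3 - \left(-4 + z\right) \left(-2 + z\right)$ ($n{\left(z,s \right)} = 3 - \left(-2 + z\right) \left(-4 + z\right) = 3 - \left(-4 + z\right) \left(-2 + z\right)$)
$\left(U - 104\right) n{\left(11,u \right)} = \left(3 - 104\right) \left(-5 - 11^{2} + 6 \cdot 11\right) = - 101 \left(-5 - 121 + 66\right) = \left(-101\right) \left(-60\right) = 6060$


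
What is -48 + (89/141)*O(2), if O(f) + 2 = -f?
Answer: -7124/141 ≈ -50.525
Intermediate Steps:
O(f) = -2 - f
-48 + (89/141)*O(2) = -48 + (89/141)*(-2 - 1*2) = -48 + (89*(1/141))*(-2 - 2) = -48 + (89/141)*(-4) = -48 - 356/141 = -7124/141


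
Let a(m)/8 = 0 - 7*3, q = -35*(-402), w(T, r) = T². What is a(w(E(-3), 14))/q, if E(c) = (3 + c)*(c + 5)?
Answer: -4/335 ≈ -0.011940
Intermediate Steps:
E(c) = (3 + c)*(5 + c)
q = 14070
a(m) = -168 (a(m) = 8*(0 - 7*3) = 8*(0 - 21) = 8*(-21) = -168)
a(w(E(-3), 14))/q = -168/14070 = -168*1/14070 = -4/335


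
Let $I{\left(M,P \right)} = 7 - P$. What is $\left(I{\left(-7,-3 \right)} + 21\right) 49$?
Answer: $1519$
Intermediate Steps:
$\left(I{\left(-7,-3 \right)} + 21\right) 49 = \left(\left(7 - -3\right) + 21\right) 49 = \left(\left(7 + 3\right) + 21\right) 49 = \left(10 + 21\right) 49 = 31 \cdot 49 = 1519$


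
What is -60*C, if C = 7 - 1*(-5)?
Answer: -720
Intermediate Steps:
C = 12 (C = 7 + 5 = 12)
-60*C = -60*12 = -720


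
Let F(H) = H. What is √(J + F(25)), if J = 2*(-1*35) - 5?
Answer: 5*I*√2 ≈ 7.0711*I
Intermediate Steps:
J = -75 (J = 2*(-35) - 5 = -70 - 5 = -75)
√(J + F(25)) = √(-75 + 25) = √(-50) = 5*I*√2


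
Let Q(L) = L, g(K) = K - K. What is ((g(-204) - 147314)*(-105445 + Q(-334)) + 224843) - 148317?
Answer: 15582804132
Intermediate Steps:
g(K) = 0
((g(-204) - 147314)*(-105445 + Q(-334)) + 224843) - 148317 = ((0 - 147314)*(-105445 - 334) + 224843) - 148317 = (-147314*(-105779) + 224843) - 148317 = (15582727606 + 224843) - 148317 = 15582952449 - 148317 = 15582804132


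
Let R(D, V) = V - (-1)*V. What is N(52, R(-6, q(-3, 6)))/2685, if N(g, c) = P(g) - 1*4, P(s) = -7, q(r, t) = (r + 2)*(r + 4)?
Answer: -11/2685 ≈ -0.0040968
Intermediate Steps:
q(r, t) = (2 + r)*(4 + r)
R(D, V) = 2*V (R(D, V) = V + V = 2*V)
N(g, c) = -11 (N(g, c) = -7 - 1*4 = -7 - 4 = -11)
N(52, R(-6, q(-3, 6)))/2685 = -11/2685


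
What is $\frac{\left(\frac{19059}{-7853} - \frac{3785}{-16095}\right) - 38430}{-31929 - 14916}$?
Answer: $\frac{194303991842}{236837142783} \approx 0.82041$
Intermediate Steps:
$\frac{\left(\frac{19059}{-7853} - \frac{3785}{-16095}\right) - 38430}{-31929 - 14916} = \frac{\left(19059 \left(- \frac{1}{7853}\right) - - \frac{757}{3219}\right) - 38430}{-46845} = \left(\left(- \frac{19059}{7853} + \frac{757}{3219}\right) - 38430\right) \left(- \frac{1}{46845}\right) = \left(- \frac{55406200}{25278807} - 38430\right) \left(- \frac{1}{46845}\right) = \left(- \frac{971519959210}{25278807}\right) \left(- \frac{1}{46845}\right) = \frac{194303991842}{236837142783}$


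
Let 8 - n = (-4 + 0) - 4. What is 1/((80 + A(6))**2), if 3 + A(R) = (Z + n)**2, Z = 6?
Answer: 1/314721 ≈ 3.1774e-6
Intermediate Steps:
n = 16 (n = 8 - ((-4 + 0) - 4) = 8 - (-4 - 4) = 8 - 1*(-8) = 8 + 8 = 16)
A(R) = 481 (A(R) = -3 + (6 + 16)**2 = -3 + 22**2 = -3 + 484 = 481)
1/((80 + A(6))**2) = 1/((80 + 481)**2) = 1/(561**2) = 1/314721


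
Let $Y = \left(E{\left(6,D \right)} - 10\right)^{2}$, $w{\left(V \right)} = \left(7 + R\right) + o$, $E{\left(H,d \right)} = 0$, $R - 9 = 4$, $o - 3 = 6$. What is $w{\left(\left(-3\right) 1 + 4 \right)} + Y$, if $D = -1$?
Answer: $129$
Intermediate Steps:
$o = 9$ ($o = 3 + 6 = 9$)
$R = 13$ ($R = 9 + 4 = 13$)
$w{\left(V \right)} = 29$ ($w{\left(V \right)} = \left(7 + 13\right) + 9 = 20 + 9 = 29$)
$Y = 100$ ($Y = \left(0 - 10\right)^{2} = \left(-10\right)^{2} = 100$)
$w{\left(\left(-3\right) 1 + 4 \right)} + Y = 29 + 100 = 129$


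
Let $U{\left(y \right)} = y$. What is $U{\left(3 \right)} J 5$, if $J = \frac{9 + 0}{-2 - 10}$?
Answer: $- \frac{45}{4} \approx -11.25$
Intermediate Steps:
$J = - \frac{3}{4}$ ($J = \frac{9}{-12} = 9 \left(- \frac{1}{12}\right) = - \frac{3}{4} \approx -0.75$)
$U{\left(3 \right)} J 5 = 3 \left(- \frac{3}{4}\right) 5 = \left(- \frac{9}{4}\right) 5 = - \frac{45}{4}$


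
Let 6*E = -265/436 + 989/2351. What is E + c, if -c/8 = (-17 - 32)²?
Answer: -39377846913/2050072 ≈ -19208.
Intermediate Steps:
E = -63937/2050072 (E = (-265/436 + 989/2351)/6 = (⅙)*(-191811/1025036) = -63937/2050072 ≈ -0.031188)
c = -19208 (c = -8*(-17 - 32)² = -8*(-49)² = -8*2401 = -19208)
E + c = -63937/2050072 - 19208 = -39377846913/2050072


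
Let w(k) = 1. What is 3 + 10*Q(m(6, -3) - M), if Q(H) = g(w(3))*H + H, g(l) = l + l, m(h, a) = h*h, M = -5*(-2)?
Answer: 783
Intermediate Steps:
M = 10
m(h, a) = h**2
g(l) = 2*l
Q(H) = 3*H (Q(H) = (2*1)*H + H = 2*H + H = 3*H)
3 + 10*Q(m(6, -3) - M) = 3 + 10*(3*(6**2 - 1*10)) = 3 + 10*(3*(36 - 10)) = 3 + 10*(3*26) = 3 + 10*78 = 3 + 780 = 783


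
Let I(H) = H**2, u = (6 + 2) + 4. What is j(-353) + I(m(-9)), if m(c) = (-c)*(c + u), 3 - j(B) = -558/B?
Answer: 257838/353 ≈ 730.42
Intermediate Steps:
j(B) = 3 + 558/B (j(B) = 3 - (-558)/B = 3 + 558/B)
u = 12 (u = 8 + 4 = 12)
m(c) = -c*(12 + c) (m(c) = (-c)*(c + 12) = (-c)*(12 + c) = -c*(12 + c))
j(-353) + I(m(-9)) = (3 + 558/(-353)) + (-1*(-9)*(12 - 9))**2 = (3 + 558*(-1/353)) + (-1*(-9)*3)**2 = (3 - 558/353) + 27**2 = 501/353 + 729 = 257838/353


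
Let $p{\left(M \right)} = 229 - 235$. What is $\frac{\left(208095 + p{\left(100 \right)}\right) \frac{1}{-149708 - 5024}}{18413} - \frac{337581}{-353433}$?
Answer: $\frac{320573945545353}{335653001108276} \approx 0.95508$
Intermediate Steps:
$p{\left(M \right)} = -6$ ($p{\left(M \right)} = 229 - 235 = -6$)
$\frac{\left(208095 + p{\left(100 \right)}\right) \frac{1}{-149708 - 5024}}{18413} - \frac{337581}{-353433} = \frac{\left(208095 - 6\right) \frac{1}{-149708 - 5024}}{18413} - \frac{337581}{-353433} = \frac{208089}{-154732} \cdot \frac{1}{18413} - - \frac{112527}{117811} = 208089 \left(- \frac{1}{154732}\right) \frac{1}{18413} + \frac{112527}{117811} = \left(- \frac{208089}{154732}\right) \frac{1}{18413} + \frac{112527}{117811} = - \frac{208089}{2849080316} + \frac{112527}{117811} = \frac{320573945545353}{335653001108276}$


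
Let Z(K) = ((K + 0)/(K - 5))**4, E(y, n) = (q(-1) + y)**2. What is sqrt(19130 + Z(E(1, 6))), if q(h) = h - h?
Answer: sqrt(4897281)/16 ≈ 138.31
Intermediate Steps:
q(h) = 0
E(y, n) = y**2 (E(y, n) = (0 + y)**2 = y**2)
Z(K) = K**4/(-5 + K)**4 (Z(K) = (K/(-5 + K))**4 = K**4/(-5 + K)**4)
sqrt(19130 + Z(E(1, 6))) = sqrt(19130 + (1**2)**4/(-5 + 1**2)**4) = sqrt(19130 + 1**4/(-5 + 1)**4) = sqrt(19130 + 1/(-4)**4) = sqrt(19130 + 1*(1/256)) = sqrt(19130 + 1/256) = sqrt(4897281/256) = sqrt(4897281)/16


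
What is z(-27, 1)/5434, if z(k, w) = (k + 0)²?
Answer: 729/5434 ≈ 0.13416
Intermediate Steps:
z(k, w) = k²
z(-27, 1)/5434 = (-27)²/5434 = 729*(1/5434) = 729/5434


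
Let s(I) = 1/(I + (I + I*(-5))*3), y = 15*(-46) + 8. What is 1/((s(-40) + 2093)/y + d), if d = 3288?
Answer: 300080/985742119 ≈ 0.00030442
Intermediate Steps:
y = -682 (y = -690 + 8 = -682)
s(I) = -1/(11*I) (s(I) = 1/(I + (I - 5*I)*3) = 1/(I - 4*I*3) = 1/(I - 12*I) = 1/(-11*I) = -1/(11*I))
1/((s(-40) + 2093)/y + d) = 1/((-1/11/(-40) + 2093)/(-682) + 3288) = 1/((-1/11*(-1/40) + 2093)*(-1/682) + 3288) = 1/((1/440 + 2093)*(-1/682) + 3288) = 1/((920921/440)*(-1/682) + 3288) = 1/(-920921/300080 + 3288) = 1/(985742119/300080) = 300080/985742119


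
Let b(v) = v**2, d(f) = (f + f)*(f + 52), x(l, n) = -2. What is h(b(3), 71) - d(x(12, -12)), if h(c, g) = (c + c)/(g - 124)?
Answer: 10582/53 ≈ 199.66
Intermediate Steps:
d(f) = 2*f*(52 + f) (d(f) = (2*f)*(52 + f) = 2*f*(52 + f))
h(c, g) = 2*c/(-124 + g) (h(c, g) = (2*c)/(-124 + g) = 2*c/(-124 + g))
h(b(3), 71) - d(x(12, -12)) = 2*3**2/(-124 + 71) - 2*(-2)*(52 - 2) = 2*9/(-53) - 2*(-2)*50 = 2*9*(-1/53) - 1*(-200) = -18/53 + 200 = 10582/53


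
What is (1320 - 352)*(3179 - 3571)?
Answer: -379456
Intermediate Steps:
(1320 - 352)*(3179 - 3571) = 968*(-392) = -379456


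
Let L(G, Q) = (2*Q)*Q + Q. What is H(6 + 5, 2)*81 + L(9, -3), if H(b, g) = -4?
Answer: -309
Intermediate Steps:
L(G, Q) = Q + 2*Q**2 (L(G, Q) = 2*Q**2 + Q = Q + 2*Q**2)
H(6 + 5, 2)*81 + L(9, -3) = -4*81 - 3*(1 + 2*(-3)) = -324 - 3*(1 - 6) = -324 - 3*(-5) = -324 + 15 = -309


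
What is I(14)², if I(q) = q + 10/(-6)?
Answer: 1369/9 ≈ 152.11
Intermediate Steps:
I(q) = -5/3 + q (I(q) = q + 10*(-⅙) = q - 5/3 = -5/3 + q)
I(14)² = (-5/3 + 14)² = (37/3)² = 1369/9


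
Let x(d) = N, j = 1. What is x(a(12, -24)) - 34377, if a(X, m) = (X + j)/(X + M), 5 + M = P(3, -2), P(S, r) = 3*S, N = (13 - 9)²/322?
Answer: -5534689/161 ≈ -34377.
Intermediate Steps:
N = 8/161 (N = 4²*(1/322) = 16*(1/322) = 8/161 ≈ 0.049689)
M = 4 (M = -5 + 3*3 = -5 + 9 = 4)
a(X, m) = (1 + X)/(4 + X) (a(X, m) = (X + 1)/(X + 4) = (1 + X)/(4 + X))
x(d) = 8/161
x(a(12, -24)) - 34377 = 8/161 - 34377 = -5534689/161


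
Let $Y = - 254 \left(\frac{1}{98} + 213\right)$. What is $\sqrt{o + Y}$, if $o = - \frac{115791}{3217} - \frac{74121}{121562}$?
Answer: $\frac{i \sqrt{8279910317804076170746}}{391064954} \approx 232.68 i$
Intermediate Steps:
$o = - \frac{14314232799}{391064954}$ ($o = \left(-115791\right) \frac{1}{3217} - \frac{74121}{121562} = - \frac{115791}{3217} - \frac{74121}{121562} = - \frac{14314232799}{391064954} \approx -36.603$)
$Y = - \frac{2651125}{49}$ ($Y = - 254 \left(\frac{1}{98} + 213\right) = \left(-254\right) \frac{20875}{98} = - \frac{2651125}{49} \approx -54105.0$)
$\sqrt{o + Y} = \sqrt{- \frac{14314232799}{391064954} - \frac{2651125}{49}} = \sqrt{- \frac{148209067654343}{2737454678}} = \frac{i \sqrt{8279910317804076170746}}{391064954}$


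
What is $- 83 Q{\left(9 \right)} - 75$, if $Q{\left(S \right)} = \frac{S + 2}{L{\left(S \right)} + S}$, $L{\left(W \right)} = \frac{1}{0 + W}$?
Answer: $- \frac{14367}{82} \approx -175.21$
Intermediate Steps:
$L{\left(W \right)} = \frac{1}{W}$
$Q{\left(S \right)} = \frac{2 + S}{S + \frac{1}{S}}$ ($Q{\left(S \right)} = \frac{S + 2}{\frac{1}{S} + S} = \frac{2 + S}{S + \frac{1}{S}}$)
$- 83 Q{\left(9 \right)} - 75 = - 83 \frac{9 \left(2 + 9\right)}{1 + 9^{2}} - 75 = - 83 \cdot 9 \frac{1}{1 + 81} \cdot 11 - 75 = - 83 \cdot 9 \cdot \frac{1}{82} \cdot 11 - 75 = \left(-83\right) \frac{99}{82} - 75 = - \frac{8217}{82} - 75 = - \frac{14367}{82}$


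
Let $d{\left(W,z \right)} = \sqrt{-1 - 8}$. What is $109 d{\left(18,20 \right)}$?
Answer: $327 i \approx 327.0 i$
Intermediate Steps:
$d{\left(W,z \right)} = 3 i$ ($d{\left(W,z \right)} = \sqrt{-9} = 3 i$)
$109 d{\left(18,20 \right)} = 109 \cdot 3 i = 327 i$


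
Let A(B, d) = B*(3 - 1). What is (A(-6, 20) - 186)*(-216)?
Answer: 42768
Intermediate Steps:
A(B, d) = 2*B (A(B, d) = B*2 = 2*B)
(A(-6, 20) - 186)*(-216) = (2*(-6) - 186)*(-216) = (-12 - 186)*(-216) = -198*(-216) = 42768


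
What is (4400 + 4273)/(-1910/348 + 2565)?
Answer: 1509102/445355 ≈ 3.3885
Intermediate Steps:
(4400 + 4273)/(-1910/348 + 2565) = 8673/(-1910*1/348 + 2565) = 8673/(-955/174 + 2565) = 8673/(445355/174) = 8673*(174/445355) = 1509102/445355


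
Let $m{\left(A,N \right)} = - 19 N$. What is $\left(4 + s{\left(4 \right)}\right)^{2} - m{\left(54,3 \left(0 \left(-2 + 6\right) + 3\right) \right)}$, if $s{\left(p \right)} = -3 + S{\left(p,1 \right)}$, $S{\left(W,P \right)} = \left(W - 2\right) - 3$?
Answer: $171$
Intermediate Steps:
$S{\left(W,P \right)} = -5 + W$ ($S{\left(W,P \right)} = \left(-2 + W\right) - 3 = -5 + W$)
$s{\left(p \right)} = -8 + p$ ($s{\left(p \right)} = -3 + \left(-5 + p\right) = -8 + p$)
$\left(4 + s{\left(4 \right)}\right)^{2} - m{\left(54,3 \left(0 \left(-2 + 6\right) + 3\right) \right)} = \left(4 + \left(-8 + 4\right)\right)^{2} - - 19 \cdot 3 \left(0 \left(-2 + 6\right) + 3\right) = \left(4 - 4\right)^{2} - - 19 \cdot 3 \left(0 \cdot 4 + 3\right) = 0^{2} - - 19 \cdot 3 \left(0 + 3\right) = 0 - - 19 \cdot 3 \cdot 3 = 0 - \left(-19\right) 9 = 0 - -171 = 0 + 171 = 171$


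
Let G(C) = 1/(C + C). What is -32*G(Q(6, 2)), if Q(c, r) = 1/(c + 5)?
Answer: -176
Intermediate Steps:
Q(c, r) = 1/(5 + c)
G(C) = 1/(2*C)
-32*G(Q(6, 2)) = -16/(1/(5 + 6)) = -16/(1/11) = -16/1/11 = -16*11 = -32*11/2 = -176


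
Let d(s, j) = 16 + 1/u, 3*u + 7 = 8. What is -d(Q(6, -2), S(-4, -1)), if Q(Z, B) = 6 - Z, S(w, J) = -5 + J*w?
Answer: -19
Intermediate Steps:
u = ⅓ (u = -7/3 + (⅓)*8 = -7/3 + 8/3 = ⅓ ≈ 0.33333)
d(s, j) = 19 (d(s, j) = 16 + 1/(⅓) = 16 + 1*3 = 16 + 3 = 19)
-d(Q(6, -2), S(-4, -1)) = -1*19 = -19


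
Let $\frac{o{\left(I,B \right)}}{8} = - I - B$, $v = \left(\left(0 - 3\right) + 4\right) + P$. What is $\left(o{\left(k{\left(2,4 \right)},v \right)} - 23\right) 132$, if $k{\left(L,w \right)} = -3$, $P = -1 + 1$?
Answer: $-924$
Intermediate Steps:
$P = 0$
$v = 1$ ($v = \left(\left(0 - 3\right) + 4\right) + 0 = \left(-3 + 4\right) + 0 = 1 + 0 = 1$)
$o{\left(I,B \right)} = - 8 B - 8 I$ ($o{\left(I,B \right)} = 8 \left(- I - B\right) = 8 \left(- B - I\right) = - 8 B - 8 I$)
$\left(o{\left(k{\left(2,4 \right)},v \right)} - 23\right) 132 = \left(\left(\left(-8\right) 1 - -24\right) - 23\right) 132 = \left(\left(-8 + 24\right) - 23\right) 132 = \left(16 - 23\right) 132 = \left(-7\right) 132 = -924$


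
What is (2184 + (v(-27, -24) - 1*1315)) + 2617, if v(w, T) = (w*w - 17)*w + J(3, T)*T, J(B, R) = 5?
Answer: -15858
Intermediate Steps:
v(w, T) = 5*T + w*(-17 + w**2) (v(w, T) = (w*w - 17)*w + 5*T = (w**2 - 17)*w + 5*T = (-17 + w**2)*w + 5*T = w*(-17 + w**2) + 5*T = 5*T + w*(-17 + w**2))
(2184 + (v(-27, -24) - 1*1315)) + 2617 = (2184 + (((-27)**3 - 17*(-27) + 5*(-24)) - 1*1315)) + 2617 = (2184 + ((-19683 + 459 - 120) - 1315)) + 2617 = (2184 + (-19344 - 1315)) + 2617 = (2184 - 20659) + 2617 = -18475 + 2617 = -15858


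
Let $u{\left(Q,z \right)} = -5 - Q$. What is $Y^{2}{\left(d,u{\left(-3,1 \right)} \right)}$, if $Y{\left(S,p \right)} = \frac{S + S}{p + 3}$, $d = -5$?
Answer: $100$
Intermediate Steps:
$Y{\left(S,p \right)} = \frac{2 S}{3 + p}$
$Y^{2}{\left(d,u{\left(-3,1 \right)} \right)} = \left(2 \left(-5\right) \frac{1}{3 - 2}\right)^{2} = \left(2 \left(-5\right) 1^{-1}\right)^{2} = \left(2 \left(-5\right) 1\right)^{2} = \left(-10\right)^{2} = 100$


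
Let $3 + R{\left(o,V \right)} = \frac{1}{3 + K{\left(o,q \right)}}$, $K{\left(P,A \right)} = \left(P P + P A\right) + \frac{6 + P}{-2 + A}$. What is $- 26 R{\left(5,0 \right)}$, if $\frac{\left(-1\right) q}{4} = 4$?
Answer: $\frac{74334}{947} \approx 78.494$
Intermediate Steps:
$q = -16$ ($q = \left(-4\right) 4 = -16$)
$K{\left(P,A \right)} = P^{2} + A P + \frac{6 + P}{-2 + A}$ ($K{\left(P,A \right)} = \left(P^{2} + A P\right) + \frac{6 + P}{-2 + A} = P^{2} + A P + \frac{6 + P}{-2 + A}$)
$R{\left(o,V \right)} = -3 + \frac{1}{\frac{8}{3} + o^{2} - \frac{289 o}{18}}$ ($R{\left(o,V \right)} = -3 + \frac{1}{3 + \frac{6 + o - 2 o^{2} - 16 o^{2} + o \left(-16\right)^{2} - - 32 o}{-2 - 16}} = -3 + \frac{1}{3 + \frac{6 + o - 2 o^{2} - 16 o^{2} + o 256 + 32 o}{-18}} = -3 + \frac{1}{3 - \frac{6 + o - 2 o^{2} - 16 o^{2} + 256 o + 32 o}{18}} = -3 + \frac{1}{3 - \frac{6 - 18 o^{2} + 289 o}{18}} = -3 + \frac{1}{3 - \left(\frac{1}{3} - o^{2} + \frac{289 o}{18}\right)} = -3 + \frac{1}{\frac{8}{3} + o^{2} - \frac{289 o}{18}}$)
$- 26 R{\left(5,0 \right)} = - 26 \frac{3 \left(-42 - 18 \cdot 5^{2} + 289 \cdot 5\right)}{48 - 1445 + 18 \cdot 5^{2}} = - 26 \frac{3 \left(-42 - 450 + 1445\right)}{48 - 1445 + 18 \cdot 25} = - 26 \frac{3 \left(-42 - 450 + 1445\right)}{48 - 1445 + 450} = - 26 \cdot 3 \frac{1}{-947} \cdot 953 = - 26 \cdot 3 \left(- \frac{1}{947}\right) 953 = \left(-26\right) \left(- \frac{2859}{947}\right) = \frac{74334}{947}$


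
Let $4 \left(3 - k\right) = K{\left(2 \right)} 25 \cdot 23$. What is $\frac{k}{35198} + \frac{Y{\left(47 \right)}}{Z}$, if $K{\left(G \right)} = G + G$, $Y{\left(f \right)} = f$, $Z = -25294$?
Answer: $- \frac{8061237}{445149106} \approx -0.018109$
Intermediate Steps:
$K{\left(G \right)} = 2 G$
$k = -572$ ($k = 3 - \frac{2 \cdot 2 \cdot 25 \cdot 23}{4} = 3 - \frac{4 \cdot 25 \cdot 23}{4} = 3 - \frac{100 \cdot 23}{4} = 3 - 575 = -572$)
$\frac{k}{35198} + \frac{Y{\left(47 \right)}}{Z} = - \frac{572}{35198} + \frac{47}{-25294} = \left(-572\right) \frac{1}{35198} + 47 \left(- \frac{1}{25294}\right) = - \frac{286}{17599} - \frac{47}{25294} = - \frac{8061237}{445149106}$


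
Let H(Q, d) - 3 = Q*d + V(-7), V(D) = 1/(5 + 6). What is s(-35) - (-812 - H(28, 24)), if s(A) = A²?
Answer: 29833/11 ≈ 2712.1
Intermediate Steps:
V(D) = 1/11
H(Q, d) = 34/11 + Q*d (H(Q, d) = 3 + (Q*d + 1/11) = 3 + (1/11 + Q*d) = 34/11 + Q*d)
s(-35) - (-812 - H(28, 24)) = (-35)² - (-812 - (34/11 + 28*24)) = 1225 - (-812 - (34/11 + 672)) = 1225 - (-812 - 1*7426/11) = 1225 - (-812 - 7426/11) = 1225 - 1*(-16358/11) = 1225 + 16358/11 = 29833/11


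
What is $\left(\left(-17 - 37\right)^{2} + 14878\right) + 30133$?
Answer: $47927$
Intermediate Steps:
$\left(\left(-17 - 37\right)^{2} + 14878\right) + 30133 = \left(\left(-54\right)^{2} + 14878\right) + 30133 = \left(2916 + 14878\right) + 30133 = 17794 + 30133 = 47927$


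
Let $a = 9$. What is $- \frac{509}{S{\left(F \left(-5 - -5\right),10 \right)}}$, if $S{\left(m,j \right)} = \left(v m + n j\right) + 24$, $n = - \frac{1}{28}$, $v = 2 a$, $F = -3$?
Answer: $- \frac{7126}{331} \approx -21.529$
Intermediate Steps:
$v = 18$ ($v = 2 \cdot 9 = 18$)
$n = - \frac{1}{28}$ ($n = \left(-1\right) \frac{1}{28} = - \frac{1}{28} \approx -0.035714$)
$S{\left(m,j \right)} = 24 + 18 m - \frac{j}{28}$ ($S{\left(m,j \right)} = \left(18 m - \frac{j}{28}\right) + 24 = 24 + 18 m - \frac{j}{28}$)
$- \frac{509}{S{\left(F \left(-5 - -5\right),10 \right)}} = - \frac{509}{24 + 18 \left(- 3 \left(-5 - -5\right)\right) - \frac{5}{14}} = - \frac{509}{24 + 18 \left(- 3 \left(-5 + 5\right)\right) - \frac{5}{14}} = - \frac{509}{24 + 18 \left(\left(-3\right) 0\right) - \frac{5}{14}} = - \frac{509}{24 + 18 \cdot 0 - \frac{5}{14}} = - \frac{509}{24 + 0 - \frac{5}{14}} = - \frac{509}{\frac{331}{14}} = \left(-509\right) \frac{14}{331} = - \frac{7126}{331}$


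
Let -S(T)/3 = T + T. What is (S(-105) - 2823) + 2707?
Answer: 514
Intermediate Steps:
S(T) = -6*T (S(T) = -3*(T + T) = -6*T)
(S(-105) - 2823) + 2707 = (-6*(-105) - 2823) + 2707 = (630 - 2823) + 2707 = -2193 + 2707 = 514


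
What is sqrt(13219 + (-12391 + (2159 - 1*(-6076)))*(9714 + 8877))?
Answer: I*sqrt(77250977) ≈ 8789.3*I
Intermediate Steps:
sqrt(13219 + (-12391 + (2159 - 1*(-6076)))*(9714 + 8877)) = sqrt(13219 + (-12391 + (2159 + 6076))*18591) = sqrt(13219 + (-12391 + 8235)*18591) = sqrt(13219 - 4156*18591) = sqrt(13219 - 77264196) = sqrt(-77250977) = I*sqrt(77250977)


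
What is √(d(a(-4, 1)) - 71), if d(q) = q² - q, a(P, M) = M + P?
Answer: I*√59 ≈ 7.6811*I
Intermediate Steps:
√(d(a(-4, 1)) - 71) = √((1 - 4)*(-1 + (1 - 4)) - 71) = √(-3*(-1 - 3) - 71) = √(-3*(-4) - 71) = √(12 - 71) = √(-59) = I*√59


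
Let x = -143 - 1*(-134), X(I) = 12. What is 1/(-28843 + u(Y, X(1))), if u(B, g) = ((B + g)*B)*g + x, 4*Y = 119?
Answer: -4/55789 ≈ -7.1699e-5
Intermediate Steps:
Y = 119/4 (Y = (¼)*119 = 119/4 ≈ 29.750)
x = -9 (x = -143 + 134 = -9)
u(B, g) = -9 + B*g*(B + g) (u(B, g) = ((B + g)*B)*g - 9 = (B*(B + g))*g - 9 = B*g*(B + g) - 9 = -9 + B*g*(B + g))
1/(-28843 + u(Y, X(1))) = 1/(-28843 + (-9 + (119/4)*12² + 12*(119/4)²)) = 1/(-28843 + (-9 + (119/4)*144 + 12*(14161/16))) = 1/(-28843 + (-9 + 4284 + 42483/4)) = 1/(-28843 + 59583/4) = 1/(-55789/4) = -4/55789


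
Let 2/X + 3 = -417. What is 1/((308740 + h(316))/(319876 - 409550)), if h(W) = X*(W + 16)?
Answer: -4707885/16208767 ≈ -0.29045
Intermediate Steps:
X = -1/210 (X = 2/(-3 - 417) = 2/(-420) = 2*(-1/420) = -1/210 ≈ -0.0047619)
h(W) = -8/105 - W/210 (h(W) = -(W + 16)/210 = -(16 + W)/210 = -8/105 - W/210)
1/((308740 + h(316))/(319876 - 409550)) = 1/((308740 + (-8/105 - 1/210*316))/(319876 - 409550)) = 1/((308740 + (-8/105 - 158/105))/(-89674)) = 1/((308740 - 166/105)*(-1/89674)) = 1/((32417534/105)*(-1/89674)) = 1/(-16208767/4707885) = -4707885/16208767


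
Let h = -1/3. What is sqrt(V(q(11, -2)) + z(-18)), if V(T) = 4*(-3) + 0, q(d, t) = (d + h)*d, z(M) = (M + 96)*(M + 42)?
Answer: 2*sqrt(465) ≈ 43.128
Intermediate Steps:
z(M) = (42 + M)*(96 + M) (z(M) = (96 + M)*(42 + M) = (42 + M)*(96 + M))
h = -1/3 (h = -1*1/3 = -1/3 ≈ -0.33333)
q(d, t) = d*(-1/3 + d) (q(d, t) = (d - 1/3)*d = (-1/3 + d)*d = d*(-1/3 + d))
V(T) = -12 (V(T) = -12 + 0 = -12)
sqrt(V(q(11, -2)) + z(-18)) = sqrt(-12 + (4032 + (-18)**2 + 138*(-18))) = sqrt(-12 + (4032 + 324 - 2484)) = sqrt(-12 + 1872) = sqrt(1860) = 2*sqrt(465)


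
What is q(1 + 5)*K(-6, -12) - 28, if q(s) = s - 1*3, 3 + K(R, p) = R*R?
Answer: 71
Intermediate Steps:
K(R, p) = -3 + R**2 (K(R, p) = -3 + R*R = -3 + R**2)
q(s) = -3 + s (q(s) = s - 3 = -3 + s)
q(1 + 5)*K(-6, -12) - 28 = (-3 + (1 + 5))*(-3 + (-6)**2) - 28 = (-3 + 6)*(-3 + 36) - 28 = 3*33 - 28 = 99 - 28 = 71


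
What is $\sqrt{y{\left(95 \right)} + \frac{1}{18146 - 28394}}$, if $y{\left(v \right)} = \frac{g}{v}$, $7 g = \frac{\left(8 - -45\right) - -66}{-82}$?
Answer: $\frac{i \sqrt{908118026970}}{19957980} \approx 0.047748 i$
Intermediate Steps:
$g = - \frac{17}{82}$ ($g = \frac{\left(\left(8 - -45\right) - -66\right) \frac{1}{-82}}{7} = \frac{\left(\left(8 + 45\right) + 66\right) \left(- \frac{1}{82}\right)}{7} = \frac{\left(53 + 66\right) \left(- \frac{1}{82}\right)}{7} = \frac{119 \left(- \frac{1}{82}\right)}{7} = \frac{1}{7} \left(- \frac{119}{82}\right) = - \frac{17}{82} \approx -0.20732$)
$y{\left(v \right)} = - \frac{17}{82 v}$
$\sqrt{y{\left(95 \right)} + \frac{1}{18146 - 28394}} = \sqrt{- \frac{17}{82 \cdot 95} + \frac{1}{18146 - 28394}} = \sqrt{\left(- \frac{17}{82}\right) \frac{1}{95} + \frac{1}{18146 - 28394}} = \sqrt{- \frac{17}{7790} + \frac{1}{18146 - 28394}} = \sqrt{- \frac{17}{7790} + \frac{1}{-10248}} = \sqrt{- \frac{17}{7790} - \frac{1}{10248}} = \sqrt{- \frac{91003}{39915960}} = \frac{i \sqrt{908118026970}}{19957980}$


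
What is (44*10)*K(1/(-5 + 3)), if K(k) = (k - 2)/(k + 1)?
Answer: -2200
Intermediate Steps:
K(k) = (-2 + k)/(1 + k)
(44*10)*K(1/(-5 + 3)) = (44*10)*((-2 + 1/(-5 + 3))/(1 + 1/(-5 + 3))) = 440*((-2 + 1/(-2))/(1 + 1/(-2))) = 440*((-2 - ½)/(1 - ½)) = 440*(-5/2/(½)) = 440*(2*(-5/2)) = 440*(-5) = -2200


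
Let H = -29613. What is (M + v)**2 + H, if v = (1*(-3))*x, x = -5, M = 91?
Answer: -18377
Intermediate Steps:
v = 15 (v = (1*(-3))*(-5) = -3*(-5) = 15)
(M + v)**2 + H = (91 + 15)**2 - 29613 = 106**2 - 29613 = 11236 - 29613 = -18377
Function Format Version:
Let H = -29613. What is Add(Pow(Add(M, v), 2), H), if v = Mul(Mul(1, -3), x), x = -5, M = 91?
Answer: -18377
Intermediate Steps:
v = 15 (v = Mul(Mul(1, -3), -5) = Mul(-3, -5) = 15)
Add(Pow(Add(M, v), 2), H) = Add(Pow(Add(91, 15), 2), -29613) = Add(Pow(106, 2), -29613) = Add(11236, -29613) = -18377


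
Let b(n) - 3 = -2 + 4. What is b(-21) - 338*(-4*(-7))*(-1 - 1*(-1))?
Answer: 5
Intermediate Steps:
b(n) = 5 (b(n) = 3 + (-2 + 4) = 3 + 2 = 5)
b(-21) - 338*(-4*(-7))*(-1 - 1*(-1)) = 5 - 338*(-4*(-7))*(-1 - 1*(-1)) = 5 - 9464*(-1 + 1) = 5 - 9464*0 = 5 - 338*0 = 5 + 0 = 5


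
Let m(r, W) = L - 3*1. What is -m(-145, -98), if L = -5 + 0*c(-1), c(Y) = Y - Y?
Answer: 8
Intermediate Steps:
c(Y) = 0
L = -5 (L = -5 + 0*0 = -5 + 0 = -5)
m(r, W) = -8 (m(r, W) = -5 - 3*1 = -5 - 3 = -8)
-m(-145, -98) = -1*(-8) = 8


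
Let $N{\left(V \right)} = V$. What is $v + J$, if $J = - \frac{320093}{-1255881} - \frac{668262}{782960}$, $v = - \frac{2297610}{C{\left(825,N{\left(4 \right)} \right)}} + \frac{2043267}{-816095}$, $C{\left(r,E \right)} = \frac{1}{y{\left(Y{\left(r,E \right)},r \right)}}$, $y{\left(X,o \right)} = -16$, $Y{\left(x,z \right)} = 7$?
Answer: $\frac{155264239458166834171061}{4223526092357880} \approx 3.6762 \cdot 10^{7}$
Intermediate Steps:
$C{\left(r,E \right)} = - \frac{1}{16}$ ($C{\left(r,E \right)} = \frac{1}{-16} = - \frac{1}{16}$)
$v = \frac{30001086483933}{816095}$ ($v = - \frac{2297610}{- \frac{1}{16}} + \frac{2043267}{-816095} = \left(-2297610\right) \left(-16\right) + 2043267 \left(- \frac{1}{816095}\right) = 36761760 - \frac{2043267}{816095} = \frac{30001086483933}{816095} \approx 3.6762 \cdot 10^{7}$)
$J = - \frac{15490461409}{25876436520}$ ($J = \left(-320093\right) \left(- \frac{1}{1255881}\right) - \frac{334131}{391480} = \frac{16847}{66099} - \frac{334131}{391480} = - \frac{15490461409}{25876436520} \approx -0.59863$)
$v + J = \frac{30001086483933}{816095} - \frac{15490461409}{25876436520} = \frac{155264239458166834171061}{4223526092357880}$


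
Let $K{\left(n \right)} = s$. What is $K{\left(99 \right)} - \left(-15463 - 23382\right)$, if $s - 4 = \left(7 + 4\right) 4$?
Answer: $38893$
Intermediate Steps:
$s = 48$ ($s = 4 + \left(7 + 4\right) 4 = 4 + 11 \cdot 4 = 4 + 44 = 48$)
$K{\left(n \right)} = 48$
$K{\left(99 \right)} - \left(-15463 - 23382\right) = 48 - \left(-15463 - 23382\right) = 48 - -38845 = 48 + 38845 = 38893$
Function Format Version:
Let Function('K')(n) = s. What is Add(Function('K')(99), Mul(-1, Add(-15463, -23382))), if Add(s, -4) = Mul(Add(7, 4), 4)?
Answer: 38893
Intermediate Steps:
s = 48 (s = Add(4, Mul(Add(7, 4), 4)) = Add(4, Mul(11, 4)) = Add(4, 44) = 48)
Function('K')(n) = 48
Add(Function('K')(99), Mul(-1, Add(-15463, -23382))) = Add(48, Mul(-1, Add(-15463, -23382))) = Add(48, Mul(-1, -38845)) = Add(48, 38845) = 38893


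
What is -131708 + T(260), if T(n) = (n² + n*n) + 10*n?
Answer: 6092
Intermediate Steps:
T(n) = 2*n² + 10*n (T(n) = (n² + n²) + 10*n = 2*n² + 10*n)
-131708 + T(260) = -131708 + 2*260*(5 + 260) = -131708 + 2*260*265 = -131708 + 137800 = 6092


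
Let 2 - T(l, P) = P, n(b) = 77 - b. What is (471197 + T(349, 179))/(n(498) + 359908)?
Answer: 471020/359487 ≈ 1.3103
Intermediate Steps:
T(l, P) = 2 - P
(471197 + T(349, 179))/(n(498) + 359908) = (471197 + (2 - 1*179))/((77 - 1*498) + 359908) = (471197 + (2 - 179))/((77 - 498) + 359908) = (471197 - 177)/(-421 + 359908) = 471020/359487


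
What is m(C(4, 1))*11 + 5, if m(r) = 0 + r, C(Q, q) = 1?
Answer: 16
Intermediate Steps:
m(r) = r
m(C(4, 1))*11 + 5 = 1*11 + 5 = 11 + 5 = 16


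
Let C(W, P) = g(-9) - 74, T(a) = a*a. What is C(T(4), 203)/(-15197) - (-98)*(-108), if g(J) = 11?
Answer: -22977855/2171 ≈ -10584.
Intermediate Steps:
T(a) = a**2
C(W, P) = -63 (C(W, P) = 11 - 74 = -63)
C(T(4), 203)/(-15197) - (-98)*(-108) = -63/(-15197) - (-98)*(-108) = -63*(-1/15197) - 1*10584 = 9/2171 - 10584 = -22977855/2171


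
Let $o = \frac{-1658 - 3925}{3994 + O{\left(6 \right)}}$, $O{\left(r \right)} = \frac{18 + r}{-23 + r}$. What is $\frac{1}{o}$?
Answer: $- \frac{67874}{94911} \approx -0.71513$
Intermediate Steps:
$O{\left(r \right)} = \frac{18 + r}{-23 + r}$
$o = - \frac{94911}{67874}$ ($o = \frac{-1658 - 3925}{3994 + \frac{18 + 6}{-23 + 6}} = - \frac{5583}{3994 + \frac{1}{-17} \cdot 24} = - \frac{5583}{3994 - \frac{24}{17}} = - \frac{5583}{\frac{67874}{17}} = \left(-5583\right) \frac{17}{67874} = - \frac{94911}{67874} \approx -1.3983$)
$\frac{1}{o} = \frac{1}{- \frac{94911}{67874}} = - \frac{67874}{94911}$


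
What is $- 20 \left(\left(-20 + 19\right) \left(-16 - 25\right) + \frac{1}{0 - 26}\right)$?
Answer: $- \frac{10650}{13} \approx -819.23$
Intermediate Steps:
$- 20 \left(\left(-20 + 19\right) \left(-16 - 25\right) + \frac{1}{0 - 26}\right) = - 20 \left(\left(-1\right) \left(-41\right) + \frac{1}{-26}\right) = - 20 \left(41 - \frac{1}{26}\right) = \left(-20\right) \frac{1065}{26} = - \frac{10650}{13}$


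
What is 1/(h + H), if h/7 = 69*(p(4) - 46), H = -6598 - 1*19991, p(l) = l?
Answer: -1/46875 ≈ -2.1333e-5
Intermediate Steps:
H = -26589 (H = -6598 - 19991 = -26589)
h = -20286 (h = 7*(69*(4 - 46)) = 7*(69*(-42)) = 7*(-2898) = -20286)
1/(h + H) = 1/(-20286 - 26589) = 1/(-46875) = -1/46875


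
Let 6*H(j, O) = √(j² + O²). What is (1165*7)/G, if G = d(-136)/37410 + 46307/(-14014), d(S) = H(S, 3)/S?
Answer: -246580348984489583282419200/99912316993718310608971 + 2444533892589428640*√18505/99912316993718310608971 ≈ -2468.0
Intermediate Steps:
H(j, O) = √(O² + j²)/6 (H(j, O) = √(j² + O²)/6 = √(O² + j²)/6)
d(S) = √(9 + S²)/(6*S) (d(S) = (√(3² + S²)/6)/S = (√(9 + S²)/6)/S = √(9 + S²)/(6*S))
G = -46307/14014 - √18505/30526560 (G = ((⅙)*√(9 + (-136)²)/(-136))/37410 + 46307/(-14014) = ((⅙)*(-1/136)*√(9 + 18496))*(1/37410) + 46307*(-1/14014) = ((⅙)*(-1/136)*√18505)*(1/37410) - 46307/14014 = -√18505/816*(1/37410) - 46307/14014 = -√18505/30526560 - 46307/14014 = -46307/14014 - √18505/30526560 ≈ -3.3043)
(1165*7)/G = (1165*7)/(-46307/14014 - √18505/30526560) = 8155/(-46307/14014 - √18505/30526560)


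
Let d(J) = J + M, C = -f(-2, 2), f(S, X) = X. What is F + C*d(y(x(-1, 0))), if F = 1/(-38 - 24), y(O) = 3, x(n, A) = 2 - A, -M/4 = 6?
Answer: 2603/62 ≈ 41.984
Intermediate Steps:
M = -24 (M = -4*6 = -24)
C = -2 (C = -1*2 = -2)
d(J) = -24 + J (d(J) = J - 24 = -24 + J)
F = -1/62 (F = 1/(-62) = -1/62 ≈ -0.016129)
F + C*d(y(x(-1, 0))) = -1/62 - 2*(-24 + 3) = -1/62 - 2*(-21) = -1/62 + 42 = 2603/62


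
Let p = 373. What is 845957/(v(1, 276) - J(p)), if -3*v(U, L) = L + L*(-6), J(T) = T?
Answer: 845957/87 ≈ 9723.6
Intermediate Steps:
v(U, L) = 5*L/3 (v(U, L) = -(L + L*(-6))/3 = -(L - 6*L)/3 = -(-5)*L/3 = 5*L/3)
845957/(v(1, 276) - J(p)) = 845957/((5/3)*276 - 1*373) = 845957/(460 - 373) = 845957/87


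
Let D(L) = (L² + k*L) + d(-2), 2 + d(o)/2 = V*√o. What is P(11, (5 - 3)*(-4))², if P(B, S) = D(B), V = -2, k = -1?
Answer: 11204 - 848*I*√2 ≈ 11204.0 - 1199.3*I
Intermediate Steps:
d(o) = -4 - 4*√o (d(o) = -4 + 2*(-2*√o) = -4 - 4*√o)
D(L) = -4 + L² - L - 4*I*√2 (D(L) = (L² - L) + (-4 - 4*I*√2) = -4 + L² - L - 4*I*√2)
P(B, S) = -4 + B² - B - 4*I*√2
P(11, (5 - 3)*(-4))² = (-4 + 11² - 1*11 - 4*I*√2)² = (-4 + 121 - 11 - 4*I*√2)² = (106 - 4*I*√2)²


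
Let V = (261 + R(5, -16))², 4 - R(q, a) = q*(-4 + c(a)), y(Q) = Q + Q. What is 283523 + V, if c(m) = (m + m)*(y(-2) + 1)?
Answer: 321548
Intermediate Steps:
y(Q) = 2*Q
c(m) = -6*m (c(m) = (m + m)*(2*(-2) + 1) = (2*m)*(-4 + 1) = (2*m)*(-3) = -6*m)
R(q, a) = 4 - q*(-4 - 6*a)
V = 38025 (V = (261 + (4 + 4*5 + 6*(-16)*5))² = (261 + (4 + 20 - 480))² = (261 - 456)² = (-195)² = 38025)
283523 + V = 283523 + 38025 = 321548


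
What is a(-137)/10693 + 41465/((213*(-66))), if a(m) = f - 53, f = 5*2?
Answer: -443989739/150322194 ≈ -2.9536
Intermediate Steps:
f = 10
a(m) = -43 (a(m) = 10 - 53 = -43)
a(-137)/10693 + 41465/((213*(-66))) = -43/10693 + 41465/((213*(-66))) = -43*1/10693 + 41465/(-14058) = -43/10693 + 41465*(-1/14058) = -43/10693 - 41465/14058 = -443989739/150322194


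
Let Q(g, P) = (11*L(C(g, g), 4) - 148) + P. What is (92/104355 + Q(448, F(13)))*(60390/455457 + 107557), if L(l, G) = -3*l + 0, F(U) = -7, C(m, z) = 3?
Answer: -432823481271250414/15843071745 ≈ -2.7319e+7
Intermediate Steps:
L(l, G) = -3*l
Q(g, P) = -247 + P (Q(g, P) = (11*(-3*3) - 148) + P = (11*(-9) - 148) + P = (-99 - 148) + P = -247 + P)
(92/104355 + Q(448, F(13)))*(60390/455457 + 107557) = (92/104355 + (-247 - 7))*(60390/455457 + 107557) = (92*(1/104355) - 254)*(60390*(1/455457) + 107557) = (92/104355 - 254)*(20130/151819 + 107557) = -26506078/104355*16329216313/151819 = -432823481271250414/15843071745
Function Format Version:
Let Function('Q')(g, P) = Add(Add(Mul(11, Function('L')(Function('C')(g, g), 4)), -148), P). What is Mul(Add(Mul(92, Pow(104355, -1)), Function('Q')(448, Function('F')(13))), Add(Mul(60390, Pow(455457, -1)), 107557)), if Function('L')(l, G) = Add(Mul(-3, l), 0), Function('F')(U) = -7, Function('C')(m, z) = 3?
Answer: Rational(-432823481271250414, 15843071745) ≈ -2.7319e+7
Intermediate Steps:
Function('L')(l, G) = Mul(-3, l)
Function('Q')(g, P) = Add(-247, P) (Function('Q')(g, P) = Add(Add(Mul(11, Mul(-3, 3)), -148), P) = Add(Add(Mul(11, -9), -148), P) = Add(Add(-99, -148), P) = Add(-247, P))
Mul(Add(Mul(92, Pow(104355, -1)), Function('Q')(448, Function('F')(13))), Add(Mul(60390, Pow(455457, -1)), 107557)) = Mul(Add(Mul(92, Pow(104355, -1)), Add(-247, -7)), Add(Mul(60390, Pow(455457, -1)), 107557)) = Mul(Add(Mul(92, Rational(1, 104355)), -254), Add(Mul(60390, Rational(1, 455457)), 107557)) = Mul(Add(Rational(92, 104355), -254), Add(Rational(20130, 151819), 107557)) = Mul(Rational(-26506078, 104355), Rational(16329216313, 151819)) = Rational(-432823481271250414, 15843071745)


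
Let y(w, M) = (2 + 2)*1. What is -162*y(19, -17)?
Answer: -648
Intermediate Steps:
y(w, M) = 4 (y(w, M) = 4*1 = 4)
-162*y(19, -17) = -162*4 = -648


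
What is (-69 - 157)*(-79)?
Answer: 17854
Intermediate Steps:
(-69 - 157)*(-79) = -226*(-79) = 17854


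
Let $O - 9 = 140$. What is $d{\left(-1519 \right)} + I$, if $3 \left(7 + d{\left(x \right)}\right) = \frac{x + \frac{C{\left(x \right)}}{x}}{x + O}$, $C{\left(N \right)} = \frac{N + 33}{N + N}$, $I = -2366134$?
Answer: $- \frac{3739785318625168}{1580542285} \approx -2.3661 \cdot 10^{6}$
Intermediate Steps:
$O = 149$ ($O = 9 + 140 = 149$)
$C{\left(N \right)} = \frac{33 + N}{2 N}$
$d{\left(x \right)} = -7 + \frac{x + \frac{33 + x}{2 x^{2}}}{3 \left(149 + x\right)}$ ($d{\left(x \right)} = -7 + \frac{\left(x + \frac{\frac{1}{2} \frac{1}{x} \left(33 + x\right)}{x}\right) \frac{1}{x + 149}}{3} = -7 + \frac{\left(x + \frac{33 + x}{2 x^{2}}\right) \frac{1}{149 + x}}{3} = -7 + \frac{\frac{1}{149 + x} \left(x + \frac{33 + x}{2 x^{2}}\right)}{3} = -7 + \frac{x + \frac{33 + x}{2 x^{2}}}{3 \left(149 + x\right)}$)
$d{\left(-1519 \right)} + I = \frac{33 - 1519 - 2 \left(-1519\right)^{2} \left(3129 + 20 \left(-1519\right)\right)}{6 \cdot 2307361 \left(149 - 1519\right)} - 2366134 = \frac{1}{6} \cdot \frac{1}{2307361} \frac{1}{-1370} \left(33 - 1519 - 4614722 \left(3129 - 30380\right)\right) - 2366134 = \frac{1}{6} \cdot \frac{1}{2307361} \left(- \frac{1}{1370}\right) \left(33 - 1519 - 4614722 \left(-27251\right)\right) - 2366134 = \frac{1}{6} \cdot \frac{1}{2307361} \left(- \frac{1}{1370}\right) \left(33 - 1519 + 125755789222\right) - 2366134 = \frac{1}{6} \cdot \frac{1}{2307361} \left(- \frac{1}{1370}\right) 125755787736 - 2366134 = - \frac{10479648978}{1580542285} - 2366134 = - \frac{3739785318625168}{1580542285}$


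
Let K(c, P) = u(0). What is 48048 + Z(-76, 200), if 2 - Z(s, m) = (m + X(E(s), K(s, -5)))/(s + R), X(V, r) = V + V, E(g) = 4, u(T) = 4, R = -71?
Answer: 7063558/147 ≈ 48051.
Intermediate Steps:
K(c, P) = 4
X(V, r) = 2*V
Z(s, m) = 2 - (8 + m)/(-71 + s) (Z(s, m) = 2 - (m + 2*4)/(s - 71) = 2 - (m + 8)/(-71 + s) = 2 - (8 + m)/(-71 + s))
48048 + Z(-76, 200) = 48048 + (-150 - 1*200 + 2*(-76))/(-71 - 76) = 48048 + (-150 - 200 - 152)/(-147) = 48048 - 1/147*(-502) = 48048 + 502/147 = 7063558/147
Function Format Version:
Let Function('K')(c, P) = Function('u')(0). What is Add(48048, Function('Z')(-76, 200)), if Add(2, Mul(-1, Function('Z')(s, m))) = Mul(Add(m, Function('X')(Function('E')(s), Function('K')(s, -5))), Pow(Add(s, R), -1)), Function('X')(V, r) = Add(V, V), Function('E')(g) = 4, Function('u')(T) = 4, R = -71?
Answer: Rational(7063558, 147) ≈ 48051.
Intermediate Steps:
Function('K')(c, P) = 4
Function('X')(V, r) = Mul(2, V)
Function('Z')(s, m) = Add(2, Mul(-1, Pow(Add(-71, s), -1), Add(8, m))) (Function('Z')(s, m) = Add(2, Mul(-1, Mul(Add(m, Mul(2, 4)), Pow(Add(s, -71), -1)))) = Add(2, Mul(-1, Mul(Add(m, 8), Pow(Add(-71, s), -1)))) = Add(2, Mul(-1, Mul(Add(8, m), Pow(Add(-71, s), -1)))) = Add(2, Mul(-1, Mul(Pow(Add(-71, s), -1), Add(8, m)))) = Add(2, Mul(-1, Pow(Add(-71, s), -1), Add(8, m))))
Add(48048, Function('Z')(-76, 200)) = Add(48048, Mul(Pow(Add(-71, -76), -1), Add(-150, Mul(-1, 200), Mul(2, -76)))) = Add(48048, Mul(Pow(-147, -1), Add(-150, -200, -152))) = Add(48048, Mul(Rational(-1, 147), -502)) = Add(48048, Rational(502, 147)) = Rational(7063558, 147)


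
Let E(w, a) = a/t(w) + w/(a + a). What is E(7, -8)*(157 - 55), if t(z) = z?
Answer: -9027/56 ≈ -161.20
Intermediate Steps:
E(w, a) = a/w + w/(2*a) (E(w, a) = a/w + w/(a + a) = a/w + w/((2*a)) = a/w + w*(1/(2*a)) = a/w + w/(2*a))
E(7, -8)*(157 - 55) = (-8/7 + (½)*7/(-8))*(157 - 55) = (-8*⅐ + (½)*7*(-⅛))*102 = (-8/7 - 7/16)*102 = -177/112*102 = -9027/56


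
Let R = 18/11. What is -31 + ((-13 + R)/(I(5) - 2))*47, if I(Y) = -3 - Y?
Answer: 493/22 ≈ 22.409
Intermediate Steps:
R = 18/11 (R = 18*(1/11) = 18/11 ≈ 1.6364)
-31 + ((-13 + R)/(I(5) - 2))*47 = -31 + ((-13 + 18/11)/((-3 - 1*5) - 2))*47 = -31 - 125/(11*((-3 - 5) - 2))*47 = -31 - 125/(11*(-8 - 2))*47 = -31 - 125/11/(-10)*47 = -31 - 125/11*(-⅒)*47 = -31 + (25/22)*47 = -31 + 1175/22 = 493/22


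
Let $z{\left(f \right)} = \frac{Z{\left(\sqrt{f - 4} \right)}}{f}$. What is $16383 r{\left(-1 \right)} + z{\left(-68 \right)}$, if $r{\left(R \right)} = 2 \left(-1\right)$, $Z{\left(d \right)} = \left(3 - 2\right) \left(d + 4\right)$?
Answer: $- \frac{557023}{17} - \frac{3 i \sqrt{2}}{34} \approx -32766.0 - 0.12478 i$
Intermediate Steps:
$Z{\left(d \right)} = 4 + d$ ($Z{\left(d \right)} = 1 \left(4 + d\right) = 4 + d$)
$r{\left(R \right)} = -2$
$z{\left(f \right)} = \frac{4 + \sqrt{-4 + f}}{f}$ ($z{\left(f \right)} = \frac{4 + \sqrt{f - 4}}{f} = \frac{4 + \sqrt{-4 + f}}{f}$)
$16383 r{\left(-1 \right)} + z{\left(-68 \right)} = 16383 \left(-2\right) + \frac{4 + \sqrt{-4 - 68}}{-68} = -32766 - \frac{4 + \sqrt{-72}}{68} = -32766 - \frac{4 + 6 i \sqrt{2}}{68} = -32766 - \left(\frac{1}{17} + \frac{3 i \sqrt{2}}{34}\right) = - \frac{557023}{17} - \frac{3 i \sqrt{2}}{34}$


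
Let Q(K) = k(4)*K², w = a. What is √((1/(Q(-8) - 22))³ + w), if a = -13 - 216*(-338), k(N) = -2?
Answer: √1478148749994/4500 ≈ 270.18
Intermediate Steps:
a = 72995 (a = -13 + 73008 = 72995)
w = 72995
Q(K) = -2*K²
√((1/(Q(-8) - 22))³ + w) = √((1/(-2*(-8)² - 22))³ + 72995) = √((1/(-2*64 - 22))³ + 72995) = √((1/(-128 - 22))³ + 72995) = √((1/(-150))³ + 72995) = √((-1/150)³ + 72995) = √(-1/3375000 + 72995) = √(246358124999/3375000) = √1478148749994/4500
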